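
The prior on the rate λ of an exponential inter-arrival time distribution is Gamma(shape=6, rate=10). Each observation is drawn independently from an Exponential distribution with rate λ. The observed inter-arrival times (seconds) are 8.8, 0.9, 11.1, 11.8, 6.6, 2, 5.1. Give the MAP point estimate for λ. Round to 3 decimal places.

λ̂_MAP = 0.213

The Exponential(rate=λ) likelihood is ∝ λ^n e^(−λΣtᵢ). Here n = 7 and Σtᵢ = 8.8 + 0.9 + 11.1 + 11.8 + 6.6 + 2 + 5.1 = 46.3.
Posterior ∝ λ^5e^(−10λ) · λ^7e^(−46.3λ) = λ^12e^(−56.3λ), i.e. Gamma(13, 56.3).
Mode = (a−1)/b = 12/56.3 ≈ 0.213.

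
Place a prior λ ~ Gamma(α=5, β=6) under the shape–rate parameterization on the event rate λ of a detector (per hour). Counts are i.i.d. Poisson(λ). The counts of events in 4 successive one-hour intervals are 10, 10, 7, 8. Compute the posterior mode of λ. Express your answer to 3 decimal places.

λ̂_MAP = 3.900

Σxᵢ = 10+10+7+8 = 35, with n = 4.
Posterior ∝ λ^4e^(−6λ) · λ^35e^(−4λ) = λ^39e^(−10λ), i.e. Gamma(shape=40, rate=10).
The mode of a Gamma(a, b) with a ≥ 1 (shape–rate) is (a−1)/b = 39/10 ≈ 3.900.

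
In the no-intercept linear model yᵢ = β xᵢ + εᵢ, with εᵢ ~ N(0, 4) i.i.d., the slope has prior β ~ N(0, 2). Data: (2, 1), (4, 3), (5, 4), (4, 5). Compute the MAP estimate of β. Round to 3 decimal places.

log p(β | y) = −Σ(yᵢ − βxᵢ)²/(2·4) − β²/(2·2) + const.
Setting the derivative to zero: Σxᵢ(yᵢ − βxᵢ)/4 − β/2 = 0, so β = Σxᵢyᵢ / (Σxᵢ² + σ²/τ²).
Σxᵢyᵢ = 2·1 + 4·3 + 5·4 + 4·5 = 54; Σxᵢ² = 61; σ²/τ² = 2.
β̂_MAP = 54 / (61 + 2) = 54/63 ≈ 0.857.

β̂_MAP = 0.857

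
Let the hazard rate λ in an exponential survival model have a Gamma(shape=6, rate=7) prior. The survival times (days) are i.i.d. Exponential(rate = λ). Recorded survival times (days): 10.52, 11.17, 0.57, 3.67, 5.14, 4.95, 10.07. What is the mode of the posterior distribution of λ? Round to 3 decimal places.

The Exponential(rate=λ) likelihood is ∝ λ^n e^(−λΣtᵢ). Here n = 7 and Σtᵢ = 10.52 + 11.17 + 0.57 + 3.67 + 5.14 + 4.95 + 10.07 = 46.09.
Posterior ∝ λ^5e^(−7λ) · λ^7e^(−46.09λ) = λ^12e^(−53.09λ), i.e. Gamma(13, 53.09).
Mode = (a−1)/b = 12/53.09 ≈ 0.226.

λ̂_MAP = 0.226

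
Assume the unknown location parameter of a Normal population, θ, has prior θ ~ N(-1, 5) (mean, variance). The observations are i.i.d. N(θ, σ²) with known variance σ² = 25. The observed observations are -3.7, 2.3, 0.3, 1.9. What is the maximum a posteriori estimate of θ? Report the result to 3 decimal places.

n = 4; x̄ = ((-3.7) + 2.3 + 0.3 + 1.9)/4 = 0.8/4 = 0.2.
For a Normal prior and Normal likelihood with known variance, the posterior is Normal; its mode equals its mean, the precision-weighted average.
Prior precision 1/σ₀² = 1/5 = 0.2; data precision n/σ² = 4/25 = 0.16.
θ̂ = (0.2·(-1) + 0.16·0.2) / (0.2 + 0.16) = (-0.168)/0.36 = -7/15 ≈ -0.467.

θ̂_MAP = -0.467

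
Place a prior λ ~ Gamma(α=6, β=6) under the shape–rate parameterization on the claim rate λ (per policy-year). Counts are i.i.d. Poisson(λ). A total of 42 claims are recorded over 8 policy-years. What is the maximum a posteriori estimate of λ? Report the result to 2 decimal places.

Σxᵢ = 42, n = 8.
Posterior ∝ λ^5e^(−6λ) · λ^42e^(−8λ) = λ^47e^(−14λ), i.e. Gamma(shape=48, rate=14).
The mode of a Gamma(a, b) with a ≥ 1 (shape–rate) is (a−1)/b = 47/14 ≈ 3.36.

λ̂_MAP = 3.36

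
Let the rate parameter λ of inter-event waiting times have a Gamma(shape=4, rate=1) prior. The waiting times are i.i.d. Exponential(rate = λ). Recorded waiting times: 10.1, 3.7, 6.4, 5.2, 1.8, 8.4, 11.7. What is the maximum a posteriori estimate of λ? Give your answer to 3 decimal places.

The Exponential(rate=λ) likelihood is ∝ λ^n e^(−λΣtᵢ). Here n = 7 and Σtᵢ = 10.1 + 3.7 + 6.4 + 5.2 + 1.8 + 8.4 + 11.7 = 47.3.
Posterior ∝ λ^3e^(−1λ) · λ^7e^(−47.3λ) = λ^10e^(−48.3λ), i.e. Gamma(11, 48.3).
Mode = (a−1)/b = 10/48.3 ≈ 0.207.

λ̂_MAP = 0.207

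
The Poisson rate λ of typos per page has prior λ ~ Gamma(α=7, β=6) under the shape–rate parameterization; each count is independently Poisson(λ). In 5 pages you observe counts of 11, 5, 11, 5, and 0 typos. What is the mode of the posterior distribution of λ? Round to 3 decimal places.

λ̂_MAP = 3.455

Σxᵢ = 11+5+11+5+0 = 32, with n = 5.
Posterior ∝ λ^6e^(−6λ) · λ^32e^(−5λ) = λ^38e^(−11λ), i.e. Gamma(shape=39, rate=11).
The mode of a Gamma(a, b) with a ≥ 1 (shape–rate) is (a−1)/b = 38/11 ≈ 3.455.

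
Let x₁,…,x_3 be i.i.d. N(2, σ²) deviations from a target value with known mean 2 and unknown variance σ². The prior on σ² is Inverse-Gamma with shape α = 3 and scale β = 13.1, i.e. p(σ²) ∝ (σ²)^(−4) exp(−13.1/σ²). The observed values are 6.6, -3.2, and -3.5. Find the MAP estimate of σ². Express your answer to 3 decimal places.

σ̂²_MAP = 9.514

Sum of squared deviations about the known mean: SS = (6.6−2)² + (-3.2−2)² + (-3.5−2)² = 78.45.
The Normal likelihood contributes (σ²)^(−n/2) exp(−SS/(2σ²)), so the posterior is Inverse-Gamma(α + n/2, β + SS/2) = Inverse-Gamma(4.5, 52.325).
The mode of Inverse-Gamma(a, b) is b/(a+1) = 52.325/5.5 ≈ 9.514.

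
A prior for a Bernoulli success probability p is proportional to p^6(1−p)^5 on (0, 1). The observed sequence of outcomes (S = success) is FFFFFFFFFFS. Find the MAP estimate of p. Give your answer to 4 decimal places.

The prior density ∝ p^6(1−p)^5 is the kernel of Beta(7, 6).
Data: 1 success in 11 trials (from the sequence). The binomial likelihood contributes p(1−p)^10, so the posterior is Beta(7+1, 6+10) = Beta(8, 16).
For Beta(a, b) with a, b > 1 the mode is (a−1)/(a+b−2) = 7/22 ≈ 0.3182.

p̂_MAP = 0.3182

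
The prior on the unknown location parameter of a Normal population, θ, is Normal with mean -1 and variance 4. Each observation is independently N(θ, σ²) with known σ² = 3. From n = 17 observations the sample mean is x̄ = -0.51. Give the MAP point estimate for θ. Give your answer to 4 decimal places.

n = 17, x̄ = -0.51.
For a Normal prior and Normal likelihood with known variance, the posterior is Normal; its mode equals its mean, the precision-weighted average.
Prior precision 1/σ₀² = 1/4 = 0.25; data precision n/σ² = 17/3.
θ̂ = (0.25·(-1) + (17/3)·(-0.51)) / (0.25 + 17/3) = (-3.14)/(71/12) = -942/1775 ≈ -0.5307.

θ̂_MAP = -0.5307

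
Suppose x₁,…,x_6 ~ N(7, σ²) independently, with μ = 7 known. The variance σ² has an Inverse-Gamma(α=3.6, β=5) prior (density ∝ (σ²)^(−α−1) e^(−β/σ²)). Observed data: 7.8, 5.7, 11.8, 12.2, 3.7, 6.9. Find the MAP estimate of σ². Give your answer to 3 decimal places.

Sum of squared deviations about the known mean: SS = (7.8−7)² + (5.7−7)² + (11.8−7)² + (12.2−7)² + (3.7−7)² + (6.9−7)² = 63.31.
The Normal likelihood contributes (σ²)^(−n/2) exp(−SS/(2σ²)), so the posterior is Inverse-Gamma(α + n/2, β + SS/2) = Inverse-Gamma(6.6, 36.655).
The mode of Inverse-Gamma(a, b) is b/(a+1) = 36.655/7.6 ≈ 4.823.

σ̂²_MAP = 4.823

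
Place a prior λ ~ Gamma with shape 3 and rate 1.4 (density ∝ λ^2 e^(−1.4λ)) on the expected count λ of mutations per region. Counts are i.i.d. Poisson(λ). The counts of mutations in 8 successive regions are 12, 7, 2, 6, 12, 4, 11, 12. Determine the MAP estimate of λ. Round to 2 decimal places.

Σxᵢ = 12+7+2+6+12+4+11+12 = 66, with n = 8.
Posterior ∝ λ^2e^(−1.4λ) · λ^66e^(−8λ) = λ^68e^(−9.4λ), i.e. Gamma(shape=69, rate=9.4).
The mode of a Gamma(a, b) with a ≥ 1 (shape–rate) is (a−1)/b = 68/9.4 ≈ 7.23.

λ̂_MAP = 7.23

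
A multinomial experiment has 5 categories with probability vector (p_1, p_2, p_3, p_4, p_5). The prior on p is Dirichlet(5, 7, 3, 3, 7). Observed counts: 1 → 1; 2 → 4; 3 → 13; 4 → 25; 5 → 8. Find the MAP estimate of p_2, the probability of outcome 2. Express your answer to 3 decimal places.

The posterior is Dirichlet(αᵢ + nᵢ) = Dirichlet(6, 11, 16, 28, 15).
For a Dirichlet(a₁,…,a_K) with all aᵢ > 1, the mode has j-th component (aⱼ − 1)/(Σaᵢ − K).
Here Σaᵢ = 76 and K = 5, so p_2 = (11 − 1)/(76 − 5) = 10/71 ≈ 0.141.

MAP estimate: 0.141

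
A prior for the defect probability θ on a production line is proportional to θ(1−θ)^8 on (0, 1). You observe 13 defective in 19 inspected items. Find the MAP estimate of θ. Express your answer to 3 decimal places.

The prior density ∝ θ(1−θ)^8 is the kernel of Beta(2, 9).
Data: 13 successes in 19 trials. The binomial likelihood contributes θ^13(1−θ)^6, so the posterior is Beta(2+13, 9+6) = Beta(15, 15).
For Beta(a, b) with a, b > 1 the mode is (a−1)/(a+b−2) = 14/28 ≈ 0.500.

θ̂_MAP = 0.500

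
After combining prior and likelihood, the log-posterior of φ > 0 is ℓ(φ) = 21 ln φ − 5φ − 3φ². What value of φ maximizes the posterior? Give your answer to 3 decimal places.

ℓ'(φ) = 21/φ − 5 − 6φ. Setting this to zero and multiplying by φ: 6φ² + 5φ − 21 = 0.
φ = (−5 + √(5² + 4·6·21)) / (2·6) = (−5 + √529) / 12 = (−5 + 23)/12 = 3/2.
ℓ''(φ) = −21/φ² − 6 < 0, confirming a maximum.

φ̂_MAP = 1.500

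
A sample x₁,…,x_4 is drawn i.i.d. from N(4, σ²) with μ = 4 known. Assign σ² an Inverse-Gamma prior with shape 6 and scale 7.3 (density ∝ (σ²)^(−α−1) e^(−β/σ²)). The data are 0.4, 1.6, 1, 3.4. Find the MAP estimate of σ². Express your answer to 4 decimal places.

σ̂²_MAP = 2.3711

Sum of squared deviations about the known mean: SS = (0.4−4)² + (1.6−4)² + (1−4)² + (3.4−4)² = 28.08.
The Normal likelihood contributes (σ²)^(−n/2) exp(−SS/(2σ²)), so the posterior is Inverse-Gamma(α + n/2, β + SS/2) = Inverse-Gamma(8, 21.34).
The mode of Inverse-Gamma(a, b) is b/(a+1) = 21.34/9 ≈ 2.3711.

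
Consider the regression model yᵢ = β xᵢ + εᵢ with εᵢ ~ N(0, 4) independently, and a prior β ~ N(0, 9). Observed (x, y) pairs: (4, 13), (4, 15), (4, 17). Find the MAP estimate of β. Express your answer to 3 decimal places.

β̂_MAP = 3.716

log p(β | y) = −Σ(yᵢ − βxᵢ)²/(2·4) − β²/(2·9) + const.
Setting the derivative to zero: Σxᵢ(yᵢ − βxᵢ)/4 − β/9 = 0, so β = Σxᵢyᵢ / (Σxᵢ² + σ²/τ²).
Σxᵢyᵢ = 4·13 + 4·15 + 4·17 = 180; Σxᵢ² = 48; σ²/τ² = 4/9.
β̂_MAP = 180 / (48 + 4/9) = 180/(436/9) = 405/109 ≈ 3.716.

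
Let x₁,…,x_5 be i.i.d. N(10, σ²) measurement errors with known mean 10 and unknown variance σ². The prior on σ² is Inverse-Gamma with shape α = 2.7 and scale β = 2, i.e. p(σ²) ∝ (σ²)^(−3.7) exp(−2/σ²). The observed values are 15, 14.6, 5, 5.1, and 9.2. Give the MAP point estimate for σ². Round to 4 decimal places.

Sum of squared deviations about the known mean: SS = (15−10)² + (14.6−10)² + (5−10)² + (5.1−10)² + (9.2−10)² = 95.81.
The Normal likelihood contributes (σ²)^(−n/2) exp(−SS/(2σ²)), so the posterior is Inverse-Gamma(α + n/2, β + SS/2) = Inverse-Gamma(5.2, 49.905).
The mode of Inverse-Gamma(a, b) is b/(a+1) = 49.905/6.2 ≈ 8.0492.

σ̂²_MAP = 8.0492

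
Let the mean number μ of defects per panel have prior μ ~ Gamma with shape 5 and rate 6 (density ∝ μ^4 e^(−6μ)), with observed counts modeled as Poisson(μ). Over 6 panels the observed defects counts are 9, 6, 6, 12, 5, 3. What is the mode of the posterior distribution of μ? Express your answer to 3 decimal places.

Σxᵢ = 9+6+6+12+5+3 = 41, with n = 6.
Posterior ∝ μ^4e^(−6μ) · μ^41e^(−6μ) = μ^45e^(−12μ), i.e. Gamma(shape=46, rate=12).
The mode of a Gamma(a, b) with a ≥ 1 (shape–rate) is (a−1)/b = 45/12 ≈ 3.750.

μ̂_MAP = 3.750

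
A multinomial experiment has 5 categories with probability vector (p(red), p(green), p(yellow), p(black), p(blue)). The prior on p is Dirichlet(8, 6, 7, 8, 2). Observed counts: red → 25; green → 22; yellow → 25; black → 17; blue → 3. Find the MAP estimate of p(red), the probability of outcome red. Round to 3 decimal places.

The posterior is Dirichlet(αᵢ + nᵢ) = Dirichlet(33, 28, 32, 25, 5).
For a Dirichlet(a₁,…,a_K) with all aᵢ > 1, the mode has j-th component (aⱼ − 1)/(Σaᵢ − K).
Here Σaᵢ = 123 and K = 5, so p(red) = (33 − 1)/(123 − 5) = 32/118 ≈ 0.271.

MAP estimate of p(red) = 0.271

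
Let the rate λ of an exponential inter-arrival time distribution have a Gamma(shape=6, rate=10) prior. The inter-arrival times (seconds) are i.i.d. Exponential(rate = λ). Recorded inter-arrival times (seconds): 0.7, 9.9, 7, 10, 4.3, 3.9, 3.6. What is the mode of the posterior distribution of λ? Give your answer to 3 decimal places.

λ̂_MAP = 0.243

The Exponential(rate=λ) likelihood is ∝ λ^n e^(−λΣtᵢ). Here n = 7 and Σtᵢ = 0.7 + 9.9 + 7 + 10 + 4.3 + 3.9 + 3.6 = 39.4.
Posterior ∝ λ^5e^(−10λ) · λ^7e^(−39.4λ) = λ^12e^(−49.4λ), i.e. Gamma(13, 49.4).
Mode = (a−1)/b = 12/49.4 ≈ 0.243.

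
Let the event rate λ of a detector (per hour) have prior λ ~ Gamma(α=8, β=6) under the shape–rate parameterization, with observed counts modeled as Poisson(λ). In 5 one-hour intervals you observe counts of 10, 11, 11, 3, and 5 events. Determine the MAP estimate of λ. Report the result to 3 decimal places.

λ̂_MAP = 4.273

Σxᵢ = 10+11+11+3+5 = 40, with n = 5.
Posterior ∝ λ^7e^(−6λ) · λ^40e^(−5λ) = λ^47e^(−11λ), i.e. Gamma(shape=48, rate=11).
The mode of a Gamma(a, b) with a ≥ 1 (shape–rate) is (a−1)/b = 47/11 ≈ 4.273.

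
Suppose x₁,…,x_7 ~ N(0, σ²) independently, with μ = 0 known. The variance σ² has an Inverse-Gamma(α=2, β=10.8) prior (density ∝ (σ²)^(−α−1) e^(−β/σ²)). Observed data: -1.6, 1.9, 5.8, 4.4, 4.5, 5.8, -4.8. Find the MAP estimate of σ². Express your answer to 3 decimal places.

Sum of squared deviations about the known mean: SS = (-1.6−0)² + (1.9−0)² + (5.8−0)² + (4.4−0)² + (4.5−0)² + (5.8−0)² + (-4.8−0)² = 136.1.
The Normal likelihood contributes (σ²)^(−n/2) exp(−SS/(2σ²)), so the posterior is Inverse-Gamma(α + n/2, β + SS/2) = Inverse-Gamma(5.5, 78.85).
The mode of Inverse-Gamma(a, b) is b/(a+1) = 78.85/6.5 ≈ 12.131.

σ̂²_MAP = 12.131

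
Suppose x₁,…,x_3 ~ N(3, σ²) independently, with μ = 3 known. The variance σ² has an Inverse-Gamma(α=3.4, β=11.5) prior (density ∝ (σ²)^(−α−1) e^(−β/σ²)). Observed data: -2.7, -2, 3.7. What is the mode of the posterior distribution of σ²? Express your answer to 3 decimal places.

Sum of squared deviations about the known mean: SS = (-2.7−3)² + (-2−3)² + (3.7−3)² = 57.98.
The Normal likelihood contributes (σ²)^(−n/2) exp(−SS/(2σ²)), so the posterior is Inverse-Gamma(α + n/2, β + SS/2) = Inverse-Gamma(4.9, 40.49).
The mode of Inverse-Gamma(a, b) is b/(a+1) = 40.49/5.9 ≈ 6.863.

σ̂²_MAP = 6.863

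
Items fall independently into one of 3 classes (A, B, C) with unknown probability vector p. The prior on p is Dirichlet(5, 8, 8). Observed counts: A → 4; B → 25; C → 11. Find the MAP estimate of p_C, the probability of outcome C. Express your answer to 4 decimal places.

The posterior is Dirichlet(αᵢ + nᵢ) = Dirichlet(9, 33, 19).
For a Dirichlet(a₁,…,a_K) with all aᵢ > 1, the mode has j-th component (aⱼ − 1)/(Σaᵢ − K).
Here Σaᵢ = 61 and K = 3, so p_C = (19 − 1)/(61 − 3) = 18/58 ≈ 0.3103.

MAP estimate of p_C = 0.3103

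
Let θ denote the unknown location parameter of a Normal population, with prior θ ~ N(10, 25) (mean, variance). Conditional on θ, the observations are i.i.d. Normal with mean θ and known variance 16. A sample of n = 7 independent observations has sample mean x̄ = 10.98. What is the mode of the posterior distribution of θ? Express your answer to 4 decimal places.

θ̂_MAP = 10.8979

n = 7, x̄ = 10.98.
For a Normal prior and Normal likelihood with known variance, the posterior is Normal; its mode equals its mean, the precision-weighted average.
Prior precision 1/σ₀² = 1/25 = 0.04; data precision n/σ² = 7/16 = 0.4375.
θ̂ = (0.04·10 + 0.4375·10.98) / (0.04 + 0.4375) = 5.20375/0.4775 = 4163/382 ≈ 10.8979.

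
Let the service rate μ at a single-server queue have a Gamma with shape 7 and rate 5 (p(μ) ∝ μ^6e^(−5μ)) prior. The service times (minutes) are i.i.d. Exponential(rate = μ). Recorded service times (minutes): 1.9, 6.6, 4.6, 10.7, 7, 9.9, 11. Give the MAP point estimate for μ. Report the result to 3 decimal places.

The Exponential(rate=μ) likelihood is ∝ μ^n e^(−μΣtᵢ). Here n = 7 and Σtᵢ = 1.9 + 6.6 + 4.6 + 10.7 + 7 + 9.9 + 11 = 51.7.
Posterior ∝ μ^6e^(−5μ) · μ^7e^(−51.7μ) = μ^13e^(−56.7μ), i.e. Gamma(14, 56.7).
Mode = (a−1)/b = 13/56.7 ≈ 0.229.

μ̂_MAP = 0.229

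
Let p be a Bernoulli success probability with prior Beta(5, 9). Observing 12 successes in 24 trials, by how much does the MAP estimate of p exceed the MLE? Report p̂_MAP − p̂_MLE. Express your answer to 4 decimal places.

MAP − MLE = -0.0556

Posterior is Beta(17, 21); MAP = (17−1)/(38−2) = 16/36 ≈ 0.44444.
MLE ignores the prior: p̂_MLE = k/n = 12/24 ≈ 0.50000.
Difference = 16/36 − 12/24 = -1/18 ≈ -0.0556.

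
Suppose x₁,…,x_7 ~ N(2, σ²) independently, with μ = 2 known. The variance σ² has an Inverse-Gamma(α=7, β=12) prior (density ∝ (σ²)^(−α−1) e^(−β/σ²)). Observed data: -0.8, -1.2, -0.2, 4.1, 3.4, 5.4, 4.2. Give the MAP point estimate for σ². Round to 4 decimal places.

σ̂²_MAP = 3.0300

Sum of squared deviations about the known mean: SS = (-0.8−2)² + (-1.2−2)² + (-0.2−2)² + (4.1−2)² + (3.4−2)² + (5.4−2)² + (4.2−2)² = 45.69.
The Normal likelihood contributes (σ²)^(−n/2) exp(−SS/(2σ²)), so the posterior is Inverse-Gamma(α + n/2, β + SS/2) = Inverse-Gamma(10.5, 34.845).
The mode of Inverse-Gamma(a, b) is b/(a+1) = 34.845/11.5 ≈ 3.0300.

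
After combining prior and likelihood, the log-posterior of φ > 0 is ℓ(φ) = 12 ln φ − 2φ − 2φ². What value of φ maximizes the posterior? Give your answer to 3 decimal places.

φ̂_MAP = 1.500

ℓ'(φ) = 12/φ − 2 − 4φ. Setting this to zero and multiplying by φ: 4φ² + 2φ − 12 = 0.
φ = (−2 + √(2² + 4·4·12)) / (2·4) = (−2 + √196) / 8 = (−2 + 14)/8 = 3/2.
ℓ''(φ) = −12/φ² − 4 < 0, confirming a maximum.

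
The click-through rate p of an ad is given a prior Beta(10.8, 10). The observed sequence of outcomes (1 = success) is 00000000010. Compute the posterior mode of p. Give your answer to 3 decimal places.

p̂_MAP = 0.362

Prior: Beta(10.8, 10).
Data: 1 success in 11 trials (from the sequence). The binomial likelihood contributes p(1−p)^10, so the posterior is Beta(10.8+1, 10+10) = Beta(11.8, 20).
For Beta(a, b) with a, b > 1 the mode is (a−1)/(a+b−2) = 10.8/29.8 ≈ 0.362.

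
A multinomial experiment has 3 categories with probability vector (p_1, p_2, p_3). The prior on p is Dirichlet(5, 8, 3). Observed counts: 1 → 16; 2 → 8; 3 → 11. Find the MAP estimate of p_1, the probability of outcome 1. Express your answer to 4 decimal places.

The posterior is Dirichlet(αᵢ + nᵢ) = Dirichlet(21, 16, 14).
For a Dirichlet(a₁,…,a_K) with all aᵢ > 1, the mode has j-th component (aⱼ − 1)/(Σaᵢ − K).
Here Σaᵢ = 51 and K = 3, so p_1 = (21 − 1)/(51 − 3) = 20/48 ≈ 0.4167.

MAP estimate: 0.4167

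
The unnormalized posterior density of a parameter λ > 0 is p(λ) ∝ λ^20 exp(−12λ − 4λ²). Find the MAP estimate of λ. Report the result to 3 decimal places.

λ̂_MAP = 1.000

ℓ'(λ) = 20/λ − 12 − 8λ. Setting this to zero and multiplying by λ: 8λ² + 12λ − 20 = 0.
λ = (−12 + √(12² + 4·8·20)) / (2·8) = (−12 + √784) / 16 = (−12 + 28)/16 = 1.
ℓ''(λ) = −20/λ² − 8 < 0, confirming a maximum.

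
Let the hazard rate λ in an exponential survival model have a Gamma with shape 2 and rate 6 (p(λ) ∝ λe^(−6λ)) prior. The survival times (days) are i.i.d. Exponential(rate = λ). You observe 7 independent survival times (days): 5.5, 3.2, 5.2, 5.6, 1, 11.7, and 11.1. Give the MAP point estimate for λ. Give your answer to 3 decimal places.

λ̂_MAP = 0.162

The Exponential(rate=λ) likelihood is ∝ λ^n e^(−λΣtᵢ). Here n = 7 and Σtᵢ = 5.5 + 3.2 + 5.2 + 5.6 + 1 + 11.7 + 11.1 = 43.3.
Posterior ∝ λe^(−6λ) · λ^7e^(−43.3λ) = λ^8e^(−49.3λ), i.e. Gamma(9, 49.3).
Mode = (a−1)/b = 8/49.3 ≈ 0.162.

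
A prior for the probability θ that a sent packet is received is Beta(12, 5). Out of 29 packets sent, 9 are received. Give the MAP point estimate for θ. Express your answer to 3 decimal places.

Prior: Beta(12, 5).
Data: 9 successes in 29 trials. The binomial likelihood contributes θ^9(1−θ)^20, so the posterior is Beta(12+9, 5+20) = Beta(21, 25).
For Beta(a, b) with a, b > 1 the mode is (a−1)/(a+b−2) = 20/44 ≈ 0.455.

θ̂_MAP = 0.455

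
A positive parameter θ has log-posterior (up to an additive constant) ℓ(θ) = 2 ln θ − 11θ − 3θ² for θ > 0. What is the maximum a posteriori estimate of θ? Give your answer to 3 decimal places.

ℓ'(θ) = 2/θ − 11 − 6θ. Setting this to zero and multiplying by θ: 6θ² + 11θ − 2 = 0.
θ = (−11 + √(11² + 4·6·2)) / (2·6) = (−11 + √169) / 12 = (−11 + 13)/12 = 1/6.
ℓ''(θ) = −2/θ² − 6 < 0, confirming a maximum.

θ̂_MAP = 0.167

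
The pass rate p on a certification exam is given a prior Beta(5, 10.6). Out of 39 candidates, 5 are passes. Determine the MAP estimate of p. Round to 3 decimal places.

Prior: Beta(5, 10.6).
Data: 5 successes in 39 trials. The binomial likelihood contributes p^5(1−p)^34, so the posterior is Beta(5+5, 10.6+34) = Beta(10, 44.6).
For Beta(a, b) with a, b > 1 the mode is (a−1)/(a+b−2) = 9/52.6 ≈ 0.171.

p̂_MAP = 0.171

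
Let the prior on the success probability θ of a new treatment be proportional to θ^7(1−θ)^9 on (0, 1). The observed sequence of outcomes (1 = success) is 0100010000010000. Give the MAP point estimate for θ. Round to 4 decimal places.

The prior density ∝ θ^7(1−θ)^9 is the kernel of Beta(8, 10).
Data: 3 successes in 16 trials (from the sequence). The binomial likelihood contributes θ^3(1−θ)^13, so the posterior is Beta(8+3, 10+13) = Beta(11, 23).
For Beta(a, b) with a, b > 1 the mode is (a−1)/(a+b−2) = 10/32 ≈ 0.3125.

θ̂_MAP = 0.3125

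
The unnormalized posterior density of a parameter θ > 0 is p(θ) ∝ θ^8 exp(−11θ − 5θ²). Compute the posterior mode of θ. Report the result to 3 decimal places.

θ̂_MAP = 0.500

ℓ'(θ) = 8/θ − 11 − 10θ. Setting this to zero and multiplying by θ: 10θ² + 11θ − 8 = 0.
θ = (−11 + √(11² + 4·10·8)) / (2·10) = (−11 + √441) / 20 = (−11 + 21)/20 = 1/2.
ℓ''(θ) = −8/θ² − 10 < 0, confirming a maximum.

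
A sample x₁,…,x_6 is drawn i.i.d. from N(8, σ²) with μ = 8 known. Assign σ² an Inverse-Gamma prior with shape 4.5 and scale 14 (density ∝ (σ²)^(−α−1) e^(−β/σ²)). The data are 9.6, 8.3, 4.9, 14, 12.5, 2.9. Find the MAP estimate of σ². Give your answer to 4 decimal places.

σ̂²_MAP = 7.2071

Sum of squared deviations about the known mean: SS = (9.6−8)² + (8.3−8)² + (4.9−8)² + (14−8)² + (12.5−8)² + (2.9−8)² = 94.52.
The Normal likelihood contributes (σ²)^(−n/2) exp(−SS/(2σ²)), so the posterior is Inverse-Gamma(α + n/2, β + SS/2) = Inverse-Gamma(7.5, 61.26).
The mode of Inverse-Gamma(a, b) is b/(a+1) = 61.26/8.5 ≈ 7.2071.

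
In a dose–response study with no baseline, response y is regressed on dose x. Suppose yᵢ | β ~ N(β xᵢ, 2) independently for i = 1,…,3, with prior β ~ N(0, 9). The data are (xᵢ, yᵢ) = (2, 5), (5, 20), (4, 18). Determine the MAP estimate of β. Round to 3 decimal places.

β̂_MAP = 4.025

log p(β | y) = −Σ(yᵢ − βxᵢ)²/(2·2) − β²/(2·9) + const.
Setting the derivative to zero: Σxᵢ(yᵢ − βxᵢ)/2 − β/9 = 0, so β = Σxᵢyᵢ / (Σxᵢ² + σ²/τ²).
Σxᵢyᵢ = 2·5 + 5·20 + 4·18 = 182; Σxᵢ² = 45; σ²/τ² = 2/9.
β̂_MAP = 182 / (45 + 2/9) = 182/(407/9) = 1638/407 ≈ 4.025.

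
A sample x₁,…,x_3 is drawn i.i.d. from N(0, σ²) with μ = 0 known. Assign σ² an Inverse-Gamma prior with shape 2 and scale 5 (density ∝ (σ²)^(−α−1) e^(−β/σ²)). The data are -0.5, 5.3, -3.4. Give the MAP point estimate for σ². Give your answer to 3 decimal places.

Sum of squared deviations about the known mean: SS = (-0.5−0)² + (5.3−0)² + (-3.4−0)² = 39.9.
The Normal likelihood contributes (σ²)^(−n/2) exp(−SS/(2σ²)), so the posterior is Inverse-Gamma(α + n/2, β + SS/2) = Inverse-Gamma(3.5, 24.95).
The mode of Inverse-Gamma(a, b) is b/(a+1) = 24.95/4.5 ≈ 5.544.

σ̂²_MAP = 5.544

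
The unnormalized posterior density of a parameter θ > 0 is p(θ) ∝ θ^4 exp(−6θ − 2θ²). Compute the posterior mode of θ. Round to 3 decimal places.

θ̂_MAP = 0.500

ℓ'(θ) = 4/θ − 6 − 4θ. Setting this to zero and multiplying by θ: 4θ² + 6θ − 4 = 0.
θ = (−6 + √(6² + 4·4·4)) / (2·4) = (−6 + √100) / 8 = (−6 + 10)/8 = 1/2.
ℓ''(θ) = −4/θ² − 4 < 0, confirming a maximum.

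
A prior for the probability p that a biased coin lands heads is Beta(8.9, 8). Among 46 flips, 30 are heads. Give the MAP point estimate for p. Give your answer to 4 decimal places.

p̂_MAP = 0.6223

Prior: Beta(8.9, 8).
Data: 30 successes in 46 trials. The binomial likelihood contributes p^30(1−p)^16, so the posterior is Beta(8.9+30, 8+16) = Beta(38.9, 24).
For Beta(a, b) with a, b > 1 the mode is (a−1)/(a+b−2) = 37.9/60.9 ≈ 0.6223.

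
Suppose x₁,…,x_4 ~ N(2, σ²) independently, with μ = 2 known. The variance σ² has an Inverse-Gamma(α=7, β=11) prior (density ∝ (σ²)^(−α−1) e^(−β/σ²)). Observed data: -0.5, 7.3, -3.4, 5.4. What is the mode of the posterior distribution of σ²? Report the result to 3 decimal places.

σ̂²_MAP = 4.853

Sum of squared deviations about the known mean: SS = (-0.5−2)² + (7.3−2)² + (-3.4−2)² + (5.4−2)² = 75.06.
The Normal likelihood contributes (σ²)^(−n/2) exp(−SS/(2σ²)), so the posterior is Inverse-Gamma(α + n/2, β + SS/2) = Inverse-Gamma(9, 48.53).
The mode of Inverse-Gamma(a, b) is b/(a+1) = 48.53/10 ≈ 4.853.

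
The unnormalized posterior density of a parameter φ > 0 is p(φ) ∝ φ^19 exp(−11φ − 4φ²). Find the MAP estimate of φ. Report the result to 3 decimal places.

ℓ'(φ) = 19/φ − 11 − 8φ. Setting this to zero and multiplying by φ: 8φ² + 11φ − 19 = 0.
φ = (−11 + √(11² + 4·8·19)) / (2·8) = (−11 + √729) / 16 = (−11 + 27)/16 = 1.
ℓ''(φ) = −19/φ² − 8 < 0, confirming a maximum.

φ̂_MAP = 1.000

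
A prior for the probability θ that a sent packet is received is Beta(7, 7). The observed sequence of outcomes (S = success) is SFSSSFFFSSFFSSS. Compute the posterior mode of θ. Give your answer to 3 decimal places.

Prior: Beta(7, 7).
Data: 9 successes in 15 trials (from the sequence). The binomial likelihood contributes θ^9(1−θ)^6, so the posterior is Beta(7+9, 7+6) = Beta(16, 13).
For Beta(a, b) with a, b > 1 the mode is (a−1)/(a+b−2) = 15/27 ≈ 0.556.

θ̂_MAP = 0.556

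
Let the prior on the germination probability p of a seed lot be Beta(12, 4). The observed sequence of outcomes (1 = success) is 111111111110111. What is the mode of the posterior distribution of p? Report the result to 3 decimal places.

p̂_MAP = 0.862

Prior: Beta(12, 4).
Data: 14 successes in 15 trials (from the sequence). The binomial likelihood contributes p^14(1−p)^1, so the posterior is Beta(12+14, 4+1) = Beta(26, 5).
For Beta(a, b) with a, b > 1 the mode is (a−1)/(a+b−2) = 25/29 ≈ 0.862.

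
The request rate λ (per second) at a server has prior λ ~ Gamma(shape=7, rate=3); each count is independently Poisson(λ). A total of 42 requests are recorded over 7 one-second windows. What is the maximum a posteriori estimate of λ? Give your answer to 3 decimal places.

Σxᵢ = 42, n = 7.
Posterior ∝ λ^6e^(−3λ) · λ^42e^(−7λ) = λ^48e^(−10λ), i.e. Gamma(shape=49, rate=10).
The mode of a Gamma(a, b) with a ≥ 1 (shape–rate) is (a−1)/b = 48/10 ≈ 4.800.

λ̂_MAP = 4.800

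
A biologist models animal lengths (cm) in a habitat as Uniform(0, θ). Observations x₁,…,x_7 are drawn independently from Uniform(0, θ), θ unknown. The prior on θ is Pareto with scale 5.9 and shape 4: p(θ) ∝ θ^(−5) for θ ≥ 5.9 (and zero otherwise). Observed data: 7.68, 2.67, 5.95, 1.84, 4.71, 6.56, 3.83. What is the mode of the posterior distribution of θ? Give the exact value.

The Uniform(0, θ) likelihood is θ^(−n) for θ ≥ max(xᵢ), zero otherwise. Here max(xᵢ) = 7.68.
Posterior ∝ θ^(−5) · θ^(−7) = θ^(−12) on θ ≥ max(5.9, 7.68) = 7.68.
This density is strictly decreasing in θ, so the posterior mode lies at the lower boundary of the support.

θ̂_MAP = 7.68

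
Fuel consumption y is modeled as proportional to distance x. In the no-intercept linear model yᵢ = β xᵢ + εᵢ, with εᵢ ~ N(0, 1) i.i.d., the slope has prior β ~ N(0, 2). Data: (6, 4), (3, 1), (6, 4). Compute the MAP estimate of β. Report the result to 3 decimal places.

log p(β | y) = −Σ(yᵢ − βxᵢ)²/(2·1) − β²/(2·2) + const.
Setting the derivative to zero: Σxᵢ(yᵢ − βxᵢ)/1 − β/2 = 0, so β = Σxᵢyᵢ / (Σxᵢ² + σ²/τ²).
Σxᵢyᵢ = 6·4 + 3·1 + 6·4 = 51; Σxᵢ² = 81; σ²/τ² = 0.5.
β̂_MAP = 51 / (81 + 0.5) = 51/81.5 ≈ 0.626.

β̂_MAP = 0.626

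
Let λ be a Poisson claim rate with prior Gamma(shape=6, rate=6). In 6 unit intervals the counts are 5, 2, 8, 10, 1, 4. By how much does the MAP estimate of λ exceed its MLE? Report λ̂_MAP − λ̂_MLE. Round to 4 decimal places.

Σxᵢ = 30. Posterior is Gamma(36, 12); MAP = (36−1)/12 = 35/12 ≈ 2.91667.
MLE = x̄ = 30/6 ≈ 5.00000.
Difference = 35/12 − 30/6 = -25/12 ≈ -2.0833.

MAP − MLE = -2.0833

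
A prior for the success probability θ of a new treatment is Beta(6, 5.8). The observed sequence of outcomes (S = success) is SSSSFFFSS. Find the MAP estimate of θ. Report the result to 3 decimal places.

θ̂_MAP = 0.585

Prior: Beta(6, 5.8).
Data: 6 successes in 9 trials (from the sequence). The binomial likelihood contributes θ^6(1−θ)^3, so the posterior is Beta(6+6, 5.8+3) = Beta(12, 8.8).
For Beta(a, b) with a, b > 1 the mode is (a−1)/(a+b−2) = 11/18.8 ≈ 0.585.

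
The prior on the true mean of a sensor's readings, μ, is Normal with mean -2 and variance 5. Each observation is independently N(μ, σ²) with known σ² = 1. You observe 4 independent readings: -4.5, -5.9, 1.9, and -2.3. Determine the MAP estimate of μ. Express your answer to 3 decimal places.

μ̂_MAP = -2.667

n = 4; x̄ = ((-4.5) + (-5.9) + 1.9 + (-2.3))/4 = -10.8/4 = -2.7.
For a Normal prior and Normal likelihood with known variance, the posterior is Normal; its mode equals its mean, the precision-weighted average.
Prior precision 1/σ₀² = 1/5 = 0.2; data precision n/σ² = 4/1 = 4.
μ̂ = (0.2·(-2) + 4·(-2.7)) / (0.2 + 4) = (-11.2)/4.2 = -8/3 ≈ -2.667.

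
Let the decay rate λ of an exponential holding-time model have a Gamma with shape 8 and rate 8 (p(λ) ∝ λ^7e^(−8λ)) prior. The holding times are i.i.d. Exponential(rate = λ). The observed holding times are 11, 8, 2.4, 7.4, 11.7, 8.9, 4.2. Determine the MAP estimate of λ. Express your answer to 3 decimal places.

λ̂_MAP = 0.227

The Exponential(rate=λ) likelihood is ∝ λ^n e^(−λΣtᵢ). Here n = 7 and Σtᵢ = 11 + 8 + 2.4 + 7.4 + 11.7 + 8.9 + 4.2 = 53.6.
Posterior ∝ λ^7e^(−8λ) · λ^7e^(−53.6λ) = λ^14e^(−61.6λ), i.e. Gamma(15, 61.6).
Mode = (a−1)/b = 14/61.6 ≈ 0.227.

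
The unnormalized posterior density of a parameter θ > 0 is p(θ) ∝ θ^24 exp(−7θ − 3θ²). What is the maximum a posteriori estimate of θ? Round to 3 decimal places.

ℓ'(θ) = 24/θ − 7 − 6θ. Setting this to zero and multiplying by θ: 6θ² + 7θ − 24 = 0.
θ = (−7 + √(7² + 4·6·24)) / (2·6) = (−7 + √625) / 12 = (−7 + 25)/12 = 3/2.
ℓ''(θ) = −24/θ² − 6 < 0, confirming a maximum.

θ̂_MAP = 1.500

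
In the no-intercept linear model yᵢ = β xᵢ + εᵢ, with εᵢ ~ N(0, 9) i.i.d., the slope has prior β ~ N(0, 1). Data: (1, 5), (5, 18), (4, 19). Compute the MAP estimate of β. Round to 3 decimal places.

log p(β | y) = −Σ(yᵢ − βxᵢ)²/(2·9) − β²/(2·1) + const.
Setting the derivative to zero: Σxᵢ(yᵢ − βxᵢ)/9 − β/1 = 0, so β = Σxᵢyᵢ / (Σxᵢ² + σ²/τ²).
Σxᵢyᵢ = 1·5 + 5·18 + 4·19 = 171; Σxᵢ² = 42; σ²/τ² = 9.
β̂_MAP = 171 / (42 + 9) = 171/51 ≈ 3.353.

β̂_MAP = 3.353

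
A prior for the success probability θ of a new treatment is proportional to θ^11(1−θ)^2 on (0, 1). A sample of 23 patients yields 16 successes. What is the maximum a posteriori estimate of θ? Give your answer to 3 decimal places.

θ̂_MAP = 0.750

The prior density ∝ θ^11(1−θ)^2 is the kernel of Beta(12, 3).
Data: 16 successes in 23 trials. The binomial likelihood contributes θ^16(1−θ)^7, so the posterior is Beta(12+16, 3+7) = Beta(28, 10).
For Beta(a, b) with a, b > 1 the mode is (a−1)/(a+b−2) = 27/36 ≈ 0.750.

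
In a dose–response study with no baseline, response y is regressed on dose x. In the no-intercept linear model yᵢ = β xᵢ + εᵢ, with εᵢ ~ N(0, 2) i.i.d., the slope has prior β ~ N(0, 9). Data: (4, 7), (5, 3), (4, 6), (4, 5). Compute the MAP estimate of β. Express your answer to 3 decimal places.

β̂_MAP = 1.188

log p(β | y) = −Σ(yᵢ − βxᵢ)²/(2·2) − β²/(2·9) + const.
Setting the derivative to zero: Σxᵢ(yᵢ − βxᵢ)/2 − β/9 = 0, so β = Σxᵢyᵢ / (Σxᵢ² + σ²/τ²).
Σxᵢyᵢ = 4·7 + 5·3 + 4·6 + 4·5 = 87; Σxᵢ² = 73; σ²/τ² = 2/9.
β̂_MAP = 87 / (73 + 2/9) = 87/(659/9) = 783/659 ≈ 1.188.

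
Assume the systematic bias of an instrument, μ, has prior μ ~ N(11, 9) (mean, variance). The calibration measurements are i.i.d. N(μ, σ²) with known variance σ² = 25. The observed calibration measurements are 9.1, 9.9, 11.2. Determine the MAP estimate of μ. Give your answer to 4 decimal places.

μ̂_MAP = 10.5154

n = 3; x̄ = (9.1 + 9.9 + 11.2)/3 = 30.2/3 = 151/15 ≈ 10.0667.
For a Normal prior and Normal likelihood with known variance, the posterior is Normal; its mode equals its mean, the precision-weighted average.
Prior precision 1/σ₀² = 1/9; data precision n/σ² = 3/25 = 0.12.
μ̂ = ((1/9)·11 + 0.12·(151/15)) / (1/9 + 0.12) = (2734/1125)/(52/225) = 1367/130 ≈ 10.5154.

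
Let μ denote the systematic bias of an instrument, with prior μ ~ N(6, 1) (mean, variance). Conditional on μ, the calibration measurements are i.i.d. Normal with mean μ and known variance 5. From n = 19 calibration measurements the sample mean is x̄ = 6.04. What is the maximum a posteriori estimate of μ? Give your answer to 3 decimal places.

n = 19, x̄ = 6.04.
For a Normal prior and Normal likelihood with known variance, the posterior is Normal; its mode equals its mean, the precision-weighted average.
Prior precision 1/σ₀² = 1/1 = 1; data precision n/σ² = 19/5 = 3.8.
μ̂ = (1·6 + 3.8·6.04) / (1 + 3.8) = 28.952/4.8 = 3619/600 ≈ 6.032.

μ̂_MAP = 6.032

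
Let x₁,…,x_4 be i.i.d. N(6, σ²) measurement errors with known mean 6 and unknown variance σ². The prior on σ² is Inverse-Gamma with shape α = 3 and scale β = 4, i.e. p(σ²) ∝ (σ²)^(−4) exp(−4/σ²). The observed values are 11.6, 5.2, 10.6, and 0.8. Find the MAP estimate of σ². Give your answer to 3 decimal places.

σ̂²_MAP = 7.350

Sum of squared deviations about the known mean: SS = (11.6−6)² + (5.2−6)² + (10.6−6)² + (0.8−6)² = 80.2.
The Normal likelihood contributes (σ²)^(−n/2) exp(−SS/(2σ²)), so the posterior is Inverse-Gamma(α + n/2, β + SS/2) = Inverse-Gamma(5, 44.1).
The mode of Inverse-Gamma(a, b) is b/(a+1) = 44.1/6 ≈ 7.350.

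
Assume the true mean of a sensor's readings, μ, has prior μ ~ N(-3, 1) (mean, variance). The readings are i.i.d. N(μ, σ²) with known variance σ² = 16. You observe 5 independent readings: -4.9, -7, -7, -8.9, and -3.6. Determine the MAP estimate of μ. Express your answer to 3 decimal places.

n = 5; x̄ = ((-4.9) + (-7) + (-7) + (-8.9) + (-3.6))/5 = -31.4/5 = -6.28.
For a Normal prior and Normal likelihood with known variance, the posterior is Normal; its mode equals its mean, the precision-weighted average.
Prior precision 1/σ₀² = 1/1 = 1; data precision n/σ² = 5/16 = 0.3125.
μ̂ = (1·(-3) + 0.3125·(-6.28)) / (1 + 0.3125) = (-4.9625)/1.3125 = -397/105 ≈ -3.781.

μ̂_MAP = -3.781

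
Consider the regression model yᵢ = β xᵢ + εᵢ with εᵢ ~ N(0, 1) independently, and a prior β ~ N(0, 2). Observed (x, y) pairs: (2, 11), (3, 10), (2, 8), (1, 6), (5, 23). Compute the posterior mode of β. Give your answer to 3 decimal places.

β̂_MAP = 4.345

log p(β | y) = −Σ(yᵢ − βxᵢ)²/(2·1) − β²/(2·2) + const.
Setting the derivative to zero: Σxᵢ(yᵢ − βxᵢ)/1 − β/2 = 0, so β = Σxᵢyᵢ / (Σxᵢ² + σ²/τ²).
Σxᵢyᵢ = 2·11 + 3·10 + 2·8 + 1·6 + 5·23 = 189; Σxᵢ² = 43; σ²/τ² = 0.5.
β̂_MAP = 189 / (43 + 0.5) = 189/43.5 ≈ 4.345.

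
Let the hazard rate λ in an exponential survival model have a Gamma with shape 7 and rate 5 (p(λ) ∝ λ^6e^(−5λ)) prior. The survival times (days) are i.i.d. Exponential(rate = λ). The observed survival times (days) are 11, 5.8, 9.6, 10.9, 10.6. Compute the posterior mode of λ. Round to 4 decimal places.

The Exponential(rate=λ) likelihood is ∝ λ^n e^(−λΣtᵢ). Here n = 5 and Σtᵢ = 11 + 5.8 + 9.6 + 10.9 + 10.6 = 47.9.
Posterior ∝ λ^6e^(−5λ) · λ^5e^(−47.9λ) = λ^11e^(−52.9λ), i.e. Gamma(12, 52.9).
Mode = (a−1)/b = 11/52.9 ≈ 0.2079.

λ̂_MAP = 0.2079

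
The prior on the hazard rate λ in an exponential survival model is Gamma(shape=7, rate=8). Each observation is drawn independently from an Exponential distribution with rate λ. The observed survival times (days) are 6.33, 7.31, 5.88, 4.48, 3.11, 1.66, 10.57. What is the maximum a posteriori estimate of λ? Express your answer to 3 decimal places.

The Exponential(rate=λ) likelihood is ∝ λ^n e^(−λΣtᵢ). Here n = 7 and Σtᵢ = 6.33 + 7.31 + 5.88 + 4.48 + 3.11 + 1.66 + 10.57 = 39.34.
Posterior ∝ λ^6e^(−8λ) · λ^7e^(−39.34λ) = λ^13e^(−47.34λ), i.e. Gamma(14, 47.34).
Mode = (a−1)/b = 13/47.34 ≈ 0.275.

λ̂_MAP = 0.275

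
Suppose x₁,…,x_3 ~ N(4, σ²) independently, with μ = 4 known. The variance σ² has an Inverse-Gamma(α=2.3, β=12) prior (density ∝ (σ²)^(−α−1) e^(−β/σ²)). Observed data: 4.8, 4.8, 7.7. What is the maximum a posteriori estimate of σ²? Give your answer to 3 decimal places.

σ̂²_MAP = 4.059

Sum of squared deviations about the known mean: SS = (4.8−4)² + (4.8−4)² + (7.7−4)² = 14.97.
The Normal likelihood contributes (σ²)^(−n/2) exp(−SS/(2σ²)), so the posterior is Inverse-Gamma(α + n/2, β + SS/2) = Inverse-Gamma(3.8, 19.485).
The mode of Inverse-Gamma(a, b) is b/(a+1) = 19.485/4.8 ≈ 4.059.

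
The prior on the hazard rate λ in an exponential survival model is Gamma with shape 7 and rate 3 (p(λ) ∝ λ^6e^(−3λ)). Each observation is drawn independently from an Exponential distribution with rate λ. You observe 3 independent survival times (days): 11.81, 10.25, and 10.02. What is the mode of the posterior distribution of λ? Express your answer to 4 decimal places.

λ̂_MAP = 0.2566

The Exponential(rate=λ) likelihood is ∝ λ^n e^(−λΣtᵢ). Here n = 3 and Σtᵢ = 11.81 + 10.25 + 10.02 = 32.08.
Posterior ∝ λ^6e^(−3λ) · λ^3e^(−32.08λ) = λ^9e^(−35.08λ), i.e. Gamma(10, 35.08).
Mode = (a−1)/b = 9/35.08 ≈ 0.2566.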